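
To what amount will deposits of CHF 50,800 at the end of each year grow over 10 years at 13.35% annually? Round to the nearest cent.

CHF 951,762.35

Accumulation factor s(10|0.1335) = 18.735479; FV = 50800 × 18.735479 = 951,762.3517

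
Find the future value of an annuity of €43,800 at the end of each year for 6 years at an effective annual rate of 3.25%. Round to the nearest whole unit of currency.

FV = 43800 × [(1+0.0325)^6 − 1] / 0.0325 = 43800 × 6.509147 = 285,100.6234

€285,101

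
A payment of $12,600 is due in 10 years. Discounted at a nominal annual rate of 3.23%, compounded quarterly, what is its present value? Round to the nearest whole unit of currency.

$9,134

i = 0.0323/4 = 0.008075 per quarter; n = 10·4 = 40.
PV = FV·(1+i)^(−n) = 12,600 × 0.724914 = 9,133.9108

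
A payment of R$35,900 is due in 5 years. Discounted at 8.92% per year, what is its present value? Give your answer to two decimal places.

R$23,418.35

PV = FV·(1+i)^(−n) = 35,900 × 0.652322 = 23,418.3496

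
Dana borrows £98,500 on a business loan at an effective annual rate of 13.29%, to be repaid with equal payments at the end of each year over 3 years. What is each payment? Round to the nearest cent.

Annuity-PV factor = 2.349574; PMT = 98500 / 2.349574 = 41,922.4858

£41,922.49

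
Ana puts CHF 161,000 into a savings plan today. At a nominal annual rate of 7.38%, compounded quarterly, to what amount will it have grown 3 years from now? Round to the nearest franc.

With 4 periods per year: i = 0.01845, n = 12.
FV = 161,000 × (1 + 0.01845)^12 = 200,494.4828

CHF 200,494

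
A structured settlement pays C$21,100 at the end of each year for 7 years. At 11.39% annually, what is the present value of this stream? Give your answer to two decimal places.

C$98,186.88

Annuity factor a(7|0.1139) = 4.653407; PV = 21100 × 4.653407 = 98,186.8836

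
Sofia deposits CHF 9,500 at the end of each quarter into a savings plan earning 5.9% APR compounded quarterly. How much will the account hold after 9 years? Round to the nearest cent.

CHF 447,015.09

Periodic rate i = 0.059/4 = 0.01475; n = 9 × 4 = 36 periods.
FV = PMT · [(1+i)^n − 1] / i = 9500 · 47.054220 = 447,015.0914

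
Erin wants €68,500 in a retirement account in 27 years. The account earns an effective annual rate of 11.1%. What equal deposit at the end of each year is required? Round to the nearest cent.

€470.79

FV-annuity factor = 145.500998; PMT = 68500 / 145.500998 = 470.7871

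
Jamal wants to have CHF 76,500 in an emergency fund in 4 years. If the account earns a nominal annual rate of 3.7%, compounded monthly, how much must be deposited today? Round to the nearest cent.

i = 0.037/12 = 0.00308333 per month; n = 4·12 = 48.
PV = 76,500 / (1 + 0.00308333)^48 = 76,500 / 1.159249 = 65,991.0047

CHF 65,991.00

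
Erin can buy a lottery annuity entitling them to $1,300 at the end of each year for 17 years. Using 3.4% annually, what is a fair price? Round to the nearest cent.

Annuity factor a(17|0.034) = 12.751883; PV = 1300 × 12.751883 = 16,577.4474

$16,577.45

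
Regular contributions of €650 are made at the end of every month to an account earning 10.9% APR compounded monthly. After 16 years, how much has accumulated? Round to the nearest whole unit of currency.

With 12 periods per year: i = 0.00908333, n = 192.
FV = 650 × [(1+0.00908333)^192 − 1] / 0.00908333 = 650 × 514.714143 = 334,564.1930

€334,564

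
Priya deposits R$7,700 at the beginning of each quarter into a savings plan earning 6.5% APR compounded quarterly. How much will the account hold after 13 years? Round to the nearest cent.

R$631,894.22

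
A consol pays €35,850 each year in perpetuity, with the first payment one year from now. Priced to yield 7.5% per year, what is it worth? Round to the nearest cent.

€478,000.00

PV = PMT / i = 35850 / 0.075 = 478,000.0000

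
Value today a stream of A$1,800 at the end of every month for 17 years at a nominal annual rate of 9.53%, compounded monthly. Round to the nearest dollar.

i = 0.0953/12 = 0.00794167 per month; n = 17·12 = 204.
Annuity factor a(204|0.00794167) = 100.841647; PV = 1800 × 100.841647 = 181,514.9643

A$181,515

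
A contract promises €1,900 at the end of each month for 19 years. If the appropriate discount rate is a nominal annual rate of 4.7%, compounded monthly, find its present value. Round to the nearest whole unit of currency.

Periodic rate i = 0.047/12 = 0.00391667; n = 19 × 12 = 228 periods.
PV = 1900 × [1 − (1+0.00391667)^(−228)] / 0.00391667 = 1900 × 150.602453 = 286,144.6615

€286,145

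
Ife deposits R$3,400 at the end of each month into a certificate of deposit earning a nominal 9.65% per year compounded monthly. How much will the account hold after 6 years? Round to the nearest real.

With 12 periods per year: i = 0.00804167, n = 72.
FV = 3400 × [(1+0.00804167)^72 − 1] / 0.00804167 = 3400 × 97.010530 = 329,835.8030

R$329,836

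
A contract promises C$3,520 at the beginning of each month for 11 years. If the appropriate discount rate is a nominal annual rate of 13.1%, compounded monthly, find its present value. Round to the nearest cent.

With 12 periods per year: i = 0.0109167, n = 132.
PV = PMT · [1 − (1+i)^(−n)] / i × (1+i) = 3520 · 70.512926 = 248,205.4988
(annuity-due: payments at period start, so ×(1+i).)

C$248,205.50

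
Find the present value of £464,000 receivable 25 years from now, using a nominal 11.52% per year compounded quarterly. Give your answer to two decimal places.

Periodic rate i = 0.1152/4 = 0.0288; n = 25 × 4 = 100 periods.
PV = 464,000 / (1 + 0.0288)^100 = 464,000 / 17.103916 = 27,128.2902

£27,128.29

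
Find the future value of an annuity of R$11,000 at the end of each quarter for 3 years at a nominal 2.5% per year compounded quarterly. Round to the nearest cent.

Periodic rate i = 0.025/4 = 0.00625; n = 3 × 4 = 12 periods.
FV = 11000 × [(1+0.00625)^12 − 1] / 0.00625 = 11000 × 12.421216 = 136,633.3740

R$136,633.37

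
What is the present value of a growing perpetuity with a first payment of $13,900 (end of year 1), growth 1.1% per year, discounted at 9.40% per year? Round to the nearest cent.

$167,469.88

PV = D₁/(r − g) = 13900/(0.094 − 0.011) = 167,469.8795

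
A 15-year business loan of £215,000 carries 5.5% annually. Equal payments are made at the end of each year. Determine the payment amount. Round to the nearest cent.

£21,419.50

Annuity-PV factor = 10.037581; PMT = 215000 / 10.037581 = 21,419.5035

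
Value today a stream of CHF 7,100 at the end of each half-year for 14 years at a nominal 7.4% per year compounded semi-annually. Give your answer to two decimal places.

CHF 122,509.15

Periodic rate i = 0.074/2 = 0.037; n = 14 × 2 = 28 periods.
PV = PMT · [1 − (1+i)^(−n)] / i = 7100 · 17.254810 = 122,509.1520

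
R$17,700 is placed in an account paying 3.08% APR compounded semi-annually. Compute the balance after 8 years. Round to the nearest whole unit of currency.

With 2 periods per year: i = 0.0154, n = 16.
FV = 17,700 × (1 + 0.0154)^16 = 22,603.0899

R$22,603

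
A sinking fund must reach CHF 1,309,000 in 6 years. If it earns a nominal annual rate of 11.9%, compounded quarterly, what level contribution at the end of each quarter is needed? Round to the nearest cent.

CHF 38,142.31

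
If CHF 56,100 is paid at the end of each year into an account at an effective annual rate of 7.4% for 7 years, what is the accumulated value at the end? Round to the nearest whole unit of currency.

CHF 491,463

FV = PMT · [(1+i)^n − 1] / i = 56100 · 8.760488 = 491,463.3911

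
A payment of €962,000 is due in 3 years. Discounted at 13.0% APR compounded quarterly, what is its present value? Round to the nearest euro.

Periodic rate i = 0.13/4 = 0.0325; n = 3 × 4 = 12 periods.
PV = 962,000 / (1 + 0.0325)^12 = 962,000 / 1.467847 = 655,381.7566

€655,382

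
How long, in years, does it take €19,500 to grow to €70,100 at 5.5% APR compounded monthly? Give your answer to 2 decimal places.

23.32 years

Periodic rate i = 0.055/12 = 0.00458333.
n = ln(70100/19500) / ln(1+0.00458333) = ln(3.59487) / 0.004573 = 279.8047 months
= 279.8047/12 years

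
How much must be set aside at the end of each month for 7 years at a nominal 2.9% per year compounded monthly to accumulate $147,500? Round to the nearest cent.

Periodic rate i = 0.029/12 = 0.00241667; n = 7 × 12 = 84 periods.
FV-annuity factor = 93.009305; PMT = 147500 / 93.009305 = 1,585.8628

$1,585.86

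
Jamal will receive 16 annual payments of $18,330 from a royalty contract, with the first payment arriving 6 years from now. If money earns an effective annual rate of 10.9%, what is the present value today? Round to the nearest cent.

$81,098.37

PV at t=5 (ordinary 16-year annuity): 18330 × a(16|0.109) = 18330 × 7.421769 = 136,041.0184
Discount back 5 years: 136,041.0184 × (1+0.109)^(−5) = 136,041.0184 × 0.596132 = 81,098.3734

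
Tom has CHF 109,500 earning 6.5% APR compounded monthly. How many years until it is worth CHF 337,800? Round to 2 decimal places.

Periodic rate i = 0.065/12 = 0.00541667.
(1+i)^n = 337800/109500 = 3.08493, so n = ln 3.08493 / ln 1.00542 = 208.5374 months
= 208.5374/12 years

17.38 years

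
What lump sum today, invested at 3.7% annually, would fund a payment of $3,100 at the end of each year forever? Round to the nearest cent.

$83,783.78

PV = PMT / i = 3100 / 0.037 = 83,783.7838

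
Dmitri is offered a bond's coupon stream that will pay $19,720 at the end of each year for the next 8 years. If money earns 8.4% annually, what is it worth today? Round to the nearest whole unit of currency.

$111,624

PV = 19720 × [1 − (1+0.084)^(−8)] / 0.084 = 19720 × 5.660423 = 111,623.5443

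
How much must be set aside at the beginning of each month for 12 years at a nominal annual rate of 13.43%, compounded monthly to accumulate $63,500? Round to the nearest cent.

$177.20

i = 0.1343/12 = 0.0111917 per month; n = 12·12 = 144.
PMT = 63500 / ( [(1+0.0111917)^144 − 1] / 0.0111917 × (1+i) ) = 63500 / 358.351975 = 177.2001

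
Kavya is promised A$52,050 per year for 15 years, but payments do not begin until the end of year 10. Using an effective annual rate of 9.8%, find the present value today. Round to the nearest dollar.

Value one period before first payment (t=9): 52050 × [1 − (1+0.098)^(−15)] / 0.098 = 52050 × 7.693705 = 400,457.3636
PV₀ = 400,457.3636 / (1+0.098)^9 = 400,457.3636 / 2.319643 = 172,637.5336

A$172,638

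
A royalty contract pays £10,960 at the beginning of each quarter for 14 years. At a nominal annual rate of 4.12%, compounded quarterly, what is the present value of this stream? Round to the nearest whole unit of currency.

£469,413

With 4 periods per year: i = 0.0103, n = 56.
PV = 10960 × [1 − (1+0.0103)^(−56)] / 0.0103 × (1+i) = 10960 × 42.829608 = 469,412.5017
Payments are at the start of each period, so multiply by (1+i).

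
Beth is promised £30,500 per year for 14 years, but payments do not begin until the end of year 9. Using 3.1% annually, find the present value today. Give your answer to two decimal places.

PV at t=8 (ordinary 14-year annuity): 30500 × a(14|0.031) = 30500 × 11.219457 = 342,193.4378
Discount back 8 years: 342,193.4378 × (1+0.031)^(−8) = 342,193.4378 × 0.783305 = 268,041.6944

£268,041.69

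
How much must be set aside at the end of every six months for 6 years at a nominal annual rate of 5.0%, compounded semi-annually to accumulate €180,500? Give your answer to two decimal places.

Periodic rate i = 0.05/2 = 0.025; n = 6 × 2 = 12 periods.
PMT = 180500 / ( [(1+0.025)^12 − 1] / 0.025 ) = 180500 / 13.795553 = 13,083.9264

€13,083.93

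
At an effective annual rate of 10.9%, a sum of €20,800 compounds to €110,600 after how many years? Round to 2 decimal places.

(1+i)^n = 110600/20800 = 5.31731, so n = ln 5.31731 / ln 1.109 = 16.1511 years

16.15 years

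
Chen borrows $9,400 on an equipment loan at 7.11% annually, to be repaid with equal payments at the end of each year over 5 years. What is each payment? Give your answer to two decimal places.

$2,299.33

Annuity-PV factor = 4.088149; PMT = 9400 / 4.088149 = 2,299.3288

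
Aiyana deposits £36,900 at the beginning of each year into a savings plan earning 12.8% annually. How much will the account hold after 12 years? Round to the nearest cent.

£1,054,677.69

FV = PMT · [(1+i)^n − 1] / i × (1+i) = 36900 · 28.582051 = 1,054,677.6908
(annuity-due: payments at period start, so ×(1+i).)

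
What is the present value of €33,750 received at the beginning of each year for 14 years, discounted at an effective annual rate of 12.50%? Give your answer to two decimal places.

€245,354.29

PV = PMT · [1 − (1+i)^(−n)] / i × (1+i) = 33750 · 7.269757 = 245,354.2861
(Beginning-of-period payments → annuity-due factor ×(1+i).)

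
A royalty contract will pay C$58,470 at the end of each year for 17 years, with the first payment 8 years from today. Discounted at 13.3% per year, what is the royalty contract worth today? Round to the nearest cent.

C$161,474.20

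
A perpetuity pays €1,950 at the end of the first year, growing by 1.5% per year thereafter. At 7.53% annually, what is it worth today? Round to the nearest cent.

€32,338.31

PV = D₁/(r − g) = 1950/(0.0753 − 0.015) = 32,338.3085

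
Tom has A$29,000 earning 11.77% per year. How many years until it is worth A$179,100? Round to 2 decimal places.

16.36 years

n = ln(179100/29000) / ln(1+0.1177) = ln(6.17586) / 0.111273 = 16.3620 years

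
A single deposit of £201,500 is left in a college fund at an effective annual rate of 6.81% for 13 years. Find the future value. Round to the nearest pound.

£474,493

FV = PV·(1+i)^n = 201,500 × 2.354805 = 474,493.1491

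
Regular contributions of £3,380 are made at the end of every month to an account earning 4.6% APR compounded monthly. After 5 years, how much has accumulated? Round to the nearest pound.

Periodic rate i = 0.046/12 = 0.00383333; n = 5 × 12 = 60 periods.
FV = 3380 × [(1+0.00383333)^60 − 1] / 0.00383333 = 3380 × 67.316534 = 227,529.8840

£227,530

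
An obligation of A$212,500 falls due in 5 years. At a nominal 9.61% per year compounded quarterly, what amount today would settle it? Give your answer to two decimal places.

A$132,174.52

With 4 periods per year: i = 0.024025, n = 20.
PV = 212,500 / (1 + 0.024025)^20 = 212,500 / 1.607723 = 132,174.5213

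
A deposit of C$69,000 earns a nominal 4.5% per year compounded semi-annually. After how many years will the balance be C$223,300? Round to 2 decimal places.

26.39 years

Periodic rate i = 0.045/2 = 0.0225.
(1+i)^n = 223300/69000 = 3.23623, so n = ln 3.23623 / ln 1.0225 = 52.7810 half-years
= 52.7810/2 years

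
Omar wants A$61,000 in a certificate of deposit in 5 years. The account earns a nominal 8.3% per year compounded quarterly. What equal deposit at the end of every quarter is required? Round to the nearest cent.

A$2,491.86

With 4 periods per year: i = 0.02075, n = 20.
FV-annuity factor = 24.479657; PMT = 61000 / 24.479657 = 2,491.8650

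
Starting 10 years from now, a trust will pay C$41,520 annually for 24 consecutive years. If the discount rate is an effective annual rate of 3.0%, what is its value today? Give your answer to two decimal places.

PV at t=9 (ordinary 24-year annuity): 41520 × a(24|0.03) = 41520 × 16.935542 = 703,163.7089
PV₀ = 703,163.7089 / (1+0.03)^9 = 703,163.7089 / 1.304773 = 538,916.4321

C$538,916.43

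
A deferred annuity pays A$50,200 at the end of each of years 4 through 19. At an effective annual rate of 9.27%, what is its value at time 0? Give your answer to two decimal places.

A$314,583.70

PV at t=3 (ordinary 16-year annuity): 50200 × a(16|0.0927) = 50200 × 8.175895 = 410,429.9509
PV₀ = 410,429.9509 / (1+0.0927)^3 = 410,429.9509 / 1.304676 = 314,583.7002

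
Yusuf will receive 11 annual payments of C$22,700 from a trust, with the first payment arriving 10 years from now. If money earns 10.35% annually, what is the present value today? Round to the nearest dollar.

C$59,799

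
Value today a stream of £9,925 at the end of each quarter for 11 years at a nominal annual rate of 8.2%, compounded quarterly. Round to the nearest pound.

£285,900

i = 0.082/4 = 0.0205 per quarter; n = 11·4 = 44.
PV = 9925 × [1 − (1+0.0205)^(−44)] / 0.0205 = 9925 × 28.806088 = 285,900.4224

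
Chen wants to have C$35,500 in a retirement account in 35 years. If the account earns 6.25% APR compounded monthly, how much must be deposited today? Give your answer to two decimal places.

Periodic rate i = 0.0625/12 = 0.00520833; n = 35 × 12 = 420 periods.
PV = FV·(1+i)^(−n) = 35,500 × 0.112836 = 4,005.6650

C$4,005.66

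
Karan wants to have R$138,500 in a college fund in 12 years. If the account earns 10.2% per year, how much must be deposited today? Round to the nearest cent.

R$43,178.81

PV = FV·(1+i)^(−n) = 138,500 × 0.311760 = 43,178.8070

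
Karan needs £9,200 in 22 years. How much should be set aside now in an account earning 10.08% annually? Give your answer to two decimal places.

£1,112.25

PV = 9,200 / (1 + 0.1008)^22 = 9,200 / 8.271519 = 1,112.2504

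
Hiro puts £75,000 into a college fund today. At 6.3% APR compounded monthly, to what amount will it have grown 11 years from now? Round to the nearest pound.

i = 0.063/12 = 0.00525 per month; n = 11·12 = 132.
FV = 75,000 × (1 + 0.00525)^132 = 149,706.2934

£149,706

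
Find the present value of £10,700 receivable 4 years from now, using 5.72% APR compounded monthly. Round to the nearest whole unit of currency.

£8,516

With 12 periods per year: i = 0.00476667, n = 48.
PV = 10,700 / (1 + 0.00476667)^48 = 10,700 / 1.256407 = 8,516.3455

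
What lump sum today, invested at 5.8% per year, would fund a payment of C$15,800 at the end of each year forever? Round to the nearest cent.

PV = PMT / i = 15800 / 0.058 = 272,413.7931

C$272,413.79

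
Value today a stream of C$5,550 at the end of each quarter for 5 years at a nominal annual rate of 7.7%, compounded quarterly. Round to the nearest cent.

i = 0.077/4 = 0.01925 per quarter; n = 5·4 = 20.
PV = PMT · [1 − (1+i)^(−n)] / i = 5550 · 16.470400 = 91,410.7223

C$91,410.72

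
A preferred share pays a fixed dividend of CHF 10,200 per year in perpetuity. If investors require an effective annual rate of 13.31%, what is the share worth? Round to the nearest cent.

CHF 76,634.11

PV = C/r = 10200/0.1331 = 76,634.1097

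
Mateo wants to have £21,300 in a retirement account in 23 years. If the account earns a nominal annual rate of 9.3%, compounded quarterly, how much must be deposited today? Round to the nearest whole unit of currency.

Periodic rate i = 0.093/4 = 0.02325; n = 23 × 4 = 92 periods.
PV = FV·(1+i)^(−n) = 21,300 × 0.120692 = 2,570.7408

£2,571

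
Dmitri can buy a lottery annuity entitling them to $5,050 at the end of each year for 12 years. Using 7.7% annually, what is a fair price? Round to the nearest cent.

PV = 5050 × [1 − (1+0.077)^(−12)] / 0.077 = 5050 × 7.654636 = 38,655.9124

$38,655.91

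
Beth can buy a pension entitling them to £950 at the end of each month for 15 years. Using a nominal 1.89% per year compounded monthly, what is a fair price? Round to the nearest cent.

Periodic rate i = 0.0189/12 = 0.001575; n = 15 × 12 = 180 periods.
PV = PMT · [1 − (1+i)^(−n)] / i = 950 · 156.627868 = 148,796.4743

£148,796.47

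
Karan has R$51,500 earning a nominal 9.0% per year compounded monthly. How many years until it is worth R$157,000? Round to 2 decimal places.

12.43 years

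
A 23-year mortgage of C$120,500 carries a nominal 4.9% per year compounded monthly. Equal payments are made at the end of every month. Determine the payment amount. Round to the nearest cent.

Periodic rate i = 0.049/12 = 0.00408333; n = 23 × 12 = 276 periods.
PMT = 120500 / ( [1 − (1+0.00408333)^(−276)] / 0.00408333 ) = 120500 / 165.367797 = 728.6788

C$728.68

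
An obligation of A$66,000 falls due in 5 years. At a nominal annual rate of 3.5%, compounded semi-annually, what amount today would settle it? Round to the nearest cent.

A$55,488.09

With 2 periods per year: i = 0.0175, n = 10.
Discount factor = (1+0.0175)^(−10) = 0.840729; PV = 66,000 × 0.840729 = 55,488.0875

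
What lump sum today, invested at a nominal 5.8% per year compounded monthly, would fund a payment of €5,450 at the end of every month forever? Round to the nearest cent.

Periodic rate i = 0.058/12 = 0.00483333.
PV = PMT / i = 5450 / 0.00483333 = 1,127,586.2069

€1,127,586.21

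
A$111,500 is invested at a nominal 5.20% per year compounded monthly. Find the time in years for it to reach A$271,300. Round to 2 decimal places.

17.14 years

Periodic rate i = 0.052/12 = 0.00433333.
(1+i)^n = 271300/111500 = 2.43318, so n = ln 2.43318 / ln 1.00433 = 205.6444 months
= 205.6444/12 years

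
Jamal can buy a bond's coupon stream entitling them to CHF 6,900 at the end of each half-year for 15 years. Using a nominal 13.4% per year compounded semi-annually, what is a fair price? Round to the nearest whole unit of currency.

CHF 88,267

With 2 periods per year: i = 0.067, n = 30.
Annuity factor a(30|0.067) = 12.792364; PV = 6900 × 12.792364 = 88,267.3150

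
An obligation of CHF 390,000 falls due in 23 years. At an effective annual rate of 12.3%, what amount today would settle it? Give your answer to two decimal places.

PV = FV·(1+i)^(−n) = 390,000 × 0.069385 = 27,060.1508

CHF 27,060.15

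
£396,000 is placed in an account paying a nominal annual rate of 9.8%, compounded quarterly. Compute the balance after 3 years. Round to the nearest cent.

With 4 periods per year: i = 0.0245, n = 12.
FV = PV·(1+i)^n = 396,000 × 1.337037 = 529,466.8070

£529,466.81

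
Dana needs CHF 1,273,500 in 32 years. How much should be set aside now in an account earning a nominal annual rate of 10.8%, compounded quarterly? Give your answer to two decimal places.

CHF 42,070.94

With 4 periods per year: i = 0.027, n = 128.
PV = FV·(1+i)^(−n) = 1,273,500 × 0.033036 = 42,070.9355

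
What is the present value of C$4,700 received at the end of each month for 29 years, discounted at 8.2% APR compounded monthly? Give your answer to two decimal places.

C$623,502.72

With 12 periods per year: i = 0.00683333, n = 348.
PV = 4700 × [1 − (1+0.00683333)^(−348)] / 0.00683333 = 4700 × 132.660153 = 623,502.7196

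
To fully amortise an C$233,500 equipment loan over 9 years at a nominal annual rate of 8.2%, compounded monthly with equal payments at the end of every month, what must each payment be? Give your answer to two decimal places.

Periodic rate i = 0.082/12 = 0.00683333; n = 9 × 12 = 108 periods.
Annuity-PV factor = 76.204303; PMT = 233500 / 76.204303 = 3,064.1314

C$3,064.13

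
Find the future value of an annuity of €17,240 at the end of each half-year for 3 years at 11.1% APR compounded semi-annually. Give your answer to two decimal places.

€118,899.57

i = 0.111/2 = 0.0555 per half-year; n = 3·2 = 6.
FV = 17240 × [(1+0.0555)^6 − 1] / 0.0555 = 17240 × 6.896727 = 118,899.5694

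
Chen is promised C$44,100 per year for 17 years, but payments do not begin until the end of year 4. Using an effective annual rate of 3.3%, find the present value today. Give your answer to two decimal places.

PV at t=3 (ordinary 17-year annuity): 44100 × a(17|0.033) = 44100 × 12.853626 = 566,844.9262
Discount back 3 years: 566,844.9262 × (1+0.033)^(−3) = 566,844.9262 × 0.907192 = 514,236.9735

C$514,236.97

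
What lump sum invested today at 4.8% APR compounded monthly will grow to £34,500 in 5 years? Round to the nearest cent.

Periodic rate i = 0.048/12 = 0.004; n = 5 × 12 = 60 periods.
PV = FV·(1+i)^(−n) = 34,500 × 0.787005 = 27,151.6562

£27,151.66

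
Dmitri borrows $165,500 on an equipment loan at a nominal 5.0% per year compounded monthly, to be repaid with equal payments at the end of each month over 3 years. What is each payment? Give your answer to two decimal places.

i = 0.05/12 = 0.00416667 per month; n = 3·12 = 36.
Annuity-PV factor = 33.365701; PMT = 165500 / 33.365701 = 4,960.1835

$4,960.18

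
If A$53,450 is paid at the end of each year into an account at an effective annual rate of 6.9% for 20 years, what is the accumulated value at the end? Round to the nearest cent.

A$2,167,430.43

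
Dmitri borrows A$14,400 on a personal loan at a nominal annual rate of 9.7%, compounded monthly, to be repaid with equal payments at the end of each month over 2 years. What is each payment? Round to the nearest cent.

A$662.49

i = 0.097/12 = 0.00808333 per month; n = 2·12 = 24.
Annuity-PV factor = 21.736019; PMT = 14400 / 21.736019 = 662.4948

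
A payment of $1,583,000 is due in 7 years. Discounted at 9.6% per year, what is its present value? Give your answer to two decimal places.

$833,310.85

PV = 1,583,000 / (1 + 0.096)^7 = 1,583,000 / 1.899651 = 833,310.8486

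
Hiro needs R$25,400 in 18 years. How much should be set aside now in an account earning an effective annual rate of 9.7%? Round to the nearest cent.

R$4,798.60

PV = FV·(1+i)^(−n) = 25,400 × 0.188921 = 4,798.5986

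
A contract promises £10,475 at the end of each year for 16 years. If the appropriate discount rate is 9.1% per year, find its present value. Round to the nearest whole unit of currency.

Annuity factor a(16|0.091) = 8.261525; PV = 10475 × 8.261525 = 86,539.4698

£86,539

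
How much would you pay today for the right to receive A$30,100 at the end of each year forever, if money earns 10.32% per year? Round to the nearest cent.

A$291,666.67

PV = C/r = 30100/0.1032 = 291,666.6667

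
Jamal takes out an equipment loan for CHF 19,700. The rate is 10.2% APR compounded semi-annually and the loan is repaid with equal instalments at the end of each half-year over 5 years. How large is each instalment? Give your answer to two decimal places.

i = 0.102/2 = 0.051 per half-year; n = 5·2 = 10.
PMT = 19700 / ( [1 − (1+0.051)^(−10)] / 0.051 ) = 19700 / 7.684373 = 2,563.6444

CHF 2,563.64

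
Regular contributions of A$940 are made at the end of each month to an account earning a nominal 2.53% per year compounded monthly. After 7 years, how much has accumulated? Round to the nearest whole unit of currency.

A$86,284

Periodic rate i = 0.0253/12 = 0.00210833; n = 7 × 12 = 84 periods.
FV = PMT · [(1+i)^n − 1] / i = 940 · 91.791904 = 86,284.3898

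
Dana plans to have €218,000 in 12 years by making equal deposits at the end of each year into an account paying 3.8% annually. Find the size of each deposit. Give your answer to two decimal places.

FV-annuity factor = 14.854569; PMT = 218000 / 14.854569 = 14,675.6196

€14,675.62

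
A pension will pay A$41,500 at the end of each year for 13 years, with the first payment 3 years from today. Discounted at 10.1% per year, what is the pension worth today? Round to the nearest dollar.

Value one period before first payment (t=2): 41500 × [1 − (1+0.101)^(−13)] / 0.101 = 41500 × 7.066705 = 293,268.2721
Discount back 2 years: 293,268.2721 × (1+0.101)^(−2) = 293,268.2721 × 0.824946 = 241,930.3994

A$241,930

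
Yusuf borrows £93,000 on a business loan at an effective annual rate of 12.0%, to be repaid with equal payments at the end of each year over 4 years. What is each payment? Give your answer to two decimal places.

PMT = 93000 / ( [1 − (1+0.12)^(−4)] / 0.12 ) = 93000 / 3.037349 = 30,618.8026

£30,618.80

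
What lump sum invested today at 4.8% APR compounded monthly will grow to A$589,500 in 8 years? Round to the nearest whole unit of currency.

i = 0.048/12 = 0.004 per month; n = 8·12 = 96.
PV = FV·(1+i)^(−n) = 589,500 × 0.681653 = 401,834.6470

A$401,835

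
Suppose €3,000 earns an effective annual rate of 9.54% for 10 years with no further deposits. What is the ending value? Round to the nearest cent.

€7,461.89

3,000 × (1+0.0954)^10 = 3,000 × 2.487295 = 7,461.8862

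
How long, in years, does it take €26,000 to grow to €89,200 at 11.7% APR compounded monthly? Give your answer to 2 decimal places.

10.59 years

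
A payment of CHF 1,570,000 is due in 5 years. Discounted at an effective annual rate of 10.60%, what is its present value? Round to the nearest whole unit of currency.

CHF 948,689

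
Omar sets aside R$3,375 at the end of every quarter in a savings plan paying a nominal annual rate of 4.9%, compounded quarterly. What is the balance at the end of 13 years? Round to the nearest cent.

R$243,412.33

Periodic rate i = 0.049/4 = 0.01225; n = 13 × 4 = 52 periods.
Accumulation factor s(52|0.01225) = 72.122172; FV = 3375 × 72.122172 = 243,412.3314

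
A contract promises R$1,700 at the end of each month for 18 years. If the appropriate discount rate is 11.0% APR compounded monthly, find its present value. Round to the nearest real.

With 12 periods per year: i = 0.00916667, n = 216.
PV = 1700 × [1 − (1+0.00916667)^(−216)] / 0.00916667 = 1700 × 93.892337 = 159,616.9729

R$159,617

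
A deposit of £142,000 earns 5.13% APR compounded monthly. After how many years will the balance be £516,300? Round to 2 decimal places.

25.22 years

Periodic rate i = 0.0513/12 = 0.004275.
n = ln(516300/142000) / ln(1+0.004275) = ln(3.63592) / 0.004266 = 302.6007 months
= 302.6007/12 years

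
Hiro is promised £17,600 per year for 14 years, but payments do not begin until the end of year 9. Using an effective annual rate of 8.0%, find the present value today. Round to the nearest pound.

Value one period before first payment (t=8): 17600 × [1 − (1+0.08)^(−14)] / 0.08 = 17600 × 8.244237 = 145,098.5709
Discount back 8 years: 145,098.5709 × (1+0.08)^(−8) = 145,098.5709 × 0.540269 = 78,392.2430

£78,392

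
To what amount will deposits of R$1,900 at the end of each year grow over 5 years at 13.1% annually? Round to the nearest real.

FV = PMT · [(1+i)^n − 1] / i = 1900 · 6.493145 = 12,336.9754

R$12,337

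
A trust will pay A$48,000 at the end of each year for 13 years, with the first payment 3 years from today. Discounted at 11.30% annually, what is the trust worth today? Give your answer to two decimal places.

Value one period before first payment (t=2): 48000 × [1 − (1+0.113)^(−13)] / 0.113 = 48000 × 6.649245 = 319,163.7479
PV₀ = 319,163.7479 / (1+0.113)^2 = 319,163.7479 / 1.238769 = 257,645.8952

A$257,645.90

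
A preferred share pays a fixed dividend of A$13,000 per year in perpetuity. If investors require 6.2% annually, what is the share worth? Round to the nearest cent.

A$209,677.42

PV = PMT / i = 13000 / 0.062 = 209,677.4194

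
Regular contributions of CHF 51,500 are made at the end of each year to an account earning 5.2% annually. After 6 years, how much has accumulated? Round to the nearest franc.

Accumulation factor s(6|0.052) = 6.836233; FV = 51500 × 6.836233 = 352,066.0185

CHF 352,066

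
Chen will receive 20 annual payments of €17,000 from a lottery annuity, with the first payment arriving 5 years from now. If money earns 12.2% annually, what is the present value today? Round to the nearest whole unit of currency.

€79,131

Value one period before first payment (t=4): 17000 × [1 − (1+0.122)^(−20)] / 0.122 = 17000 × 7.376780 = 125,405.2516
PV₀ = 125,405.2516 / (1+0.122)^4 = 125,405.2516 / 1.584789 = 79,130.5704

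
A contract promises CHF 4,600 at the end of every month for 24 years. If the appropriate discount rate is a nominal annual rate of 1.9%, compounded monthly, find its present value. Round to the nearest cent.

i = 0.019/12 = 0.00158333 per month; n = 24·12 = 288.
PV = 4600 × [1 − (1+0.00158333)^(−288)] / 0.00158333 = 4600 × 231.131088 = 1,063,203.0052

CHF 1,063,203.01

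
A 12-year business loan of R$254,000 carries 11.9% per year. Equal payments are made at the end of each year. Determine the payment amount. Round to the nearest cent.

R$40,815.13

Annuity-PV factor = 6.223183; PMT = 254000 / 6.223183 = 40,815.1256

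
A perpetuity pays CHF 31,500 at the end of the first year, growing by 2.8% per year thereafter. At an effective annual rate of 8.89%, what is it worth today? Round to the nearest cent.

CHF 517,241.38

PV = PMT / (i − g) = 31500 / (0.0889 − 0.028) = 31500 / 0.060900 = 517,241.3793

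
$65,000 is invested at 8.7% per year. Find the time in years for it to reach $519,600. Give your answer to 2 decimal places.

(1+i)^n = 519600/65000 = 7.99385, so n = ln 7.99385 / ln 1.087 = 24.9177 years

24.92 years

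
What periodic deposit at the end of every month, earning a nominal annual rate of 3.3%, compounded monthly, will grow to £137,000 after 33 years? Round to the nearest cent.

£191.55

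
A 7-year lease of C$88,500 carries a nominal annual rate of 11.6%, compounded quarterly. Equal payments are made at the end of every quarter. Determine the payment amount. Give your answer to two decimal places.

C$4,658.97

Periodic rate i = 0.116/4 = 0.029; n = 7 × 4 = 28 periods.
PMT = 88500 / ( [1 − (1+0.029)^(−28)] / 0.029 ) = 88500 / 18.995608 = 4,658.9716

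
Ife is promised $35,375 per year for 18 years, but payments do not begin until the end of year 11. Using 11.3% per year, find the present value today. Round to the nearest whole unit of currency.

$91,694

PV at t=10 (ordinary 18-year annuity): 35375 × a(18|0.113) = 35375 × 7.561282 = 267,480.3672
Discount back 10 years: 267,480.3672 × (1+0.113)^(−10) = 267,480.3672 × 0.342806 = 91,693.8625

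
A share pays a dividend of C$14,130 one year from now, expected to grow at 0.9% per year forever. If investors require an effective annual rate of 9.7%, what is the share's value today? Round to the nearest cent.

C$160,568.18

PV = D₁/(r − g) = 14130/(0.097 − 0.009) = 160,568.1818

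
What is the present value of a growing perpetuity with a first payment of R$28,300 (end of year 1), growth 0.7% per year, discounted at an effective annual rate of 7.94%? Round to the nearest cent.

PV = D₁/(r − g) = 28300/(0.0794 − 0.007) = 390,883.9779

R$390,883.98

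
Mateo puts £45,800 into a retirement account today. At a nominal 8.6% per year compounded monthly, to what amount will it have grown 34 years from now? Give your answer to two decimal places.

Periodic rate i = 0.086/12 = 0.00716667; n = 34 × 12 = 408 periods.
FV = PV·(1+i)^n = 45,800 × 18.422489 = 843,749.9786

£843,749.98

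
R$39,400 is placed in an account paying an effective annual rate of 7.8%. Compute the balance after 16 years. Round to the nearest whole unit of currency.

39,400 × (1+0.078)^16 = 39,400 × 3.325831 = 131,037.7404

R$131,038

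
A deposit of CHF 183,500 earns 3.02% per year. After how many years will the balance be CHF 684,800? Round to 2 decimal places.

(1+i)^n = 684800/183500 = 3.73188, so n = ln 3.73188 / ln 1.0302 = 44.2616 years

44.26 years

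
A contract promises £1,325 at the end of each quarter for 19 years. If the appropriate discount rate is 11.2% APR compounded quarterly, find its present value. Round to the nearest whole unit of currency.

£41,519

i = 0.112/4 = 0.028 per quarter; n = 19·4 = 76.
Annuity factor a(76|0.028) = 31.335383; PV = 1325 × 31.335383 = 41,519.3830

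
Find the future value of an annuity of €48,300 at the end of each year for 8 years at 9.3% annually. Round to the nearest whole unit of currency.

FV = 48300 × [(1+0.093)^8 − 1] / 0.093 = 48300 × 11.149038 = 538,498.5407

€538,499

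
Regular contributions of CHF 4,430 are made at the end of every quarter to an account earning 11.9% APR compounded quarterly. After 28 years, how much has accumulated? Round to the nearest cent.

CHF 3,821,896.22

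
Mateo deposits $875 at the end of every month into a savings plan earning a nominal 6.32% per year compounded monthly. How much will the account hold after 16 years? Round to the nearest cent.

$289,350.29

Periodic rate i = 0.0632/12 = 0.00526667; n = 16 × 12 = 192 periods.
Accumulation factor s(192|0.00526667) = 330.686040; FV = 875 × 330.686040 = 289,350.2851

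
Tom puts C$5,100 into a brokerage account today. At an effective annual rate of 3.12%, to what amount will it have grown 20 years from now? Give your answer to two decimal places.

5,100 × (1+0.0312)^20 = 5,100 × 1.848664 = 9,428.1886

C$9,428.19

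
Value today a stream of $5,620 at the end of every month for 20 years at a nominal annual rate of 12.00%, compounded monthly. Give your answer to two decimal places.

$510,405.12

Periodic rate i = 0.12/12 = 0.01; n = 20 × 12 = 240 periods.
PV = PMT · [1 − (1+i)^(−n)] / i = 5620 · 90.819416 = 510,405.1199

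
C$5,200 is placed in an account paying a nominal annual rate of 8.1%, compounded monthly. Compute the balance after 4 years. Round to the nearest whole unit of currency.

C$7,182

i = 0.081/12 = 0.00675 per month; n = 4·12 = 48.
5,200 × (1+0.00675)^48 = 5,200 × 1.381143 = 7,181.9434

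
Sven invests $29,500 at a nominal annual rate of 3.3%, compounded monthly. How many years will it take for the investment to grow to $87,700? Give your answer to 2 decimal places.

33.06 years

Periodic rate i = 0.033/12 = 0.00275.
n = ln(87700/29500) / ln(1+0.00275) = ln(2.97288) / 0.002746 = 396.7378 months
= 396.7378/12 years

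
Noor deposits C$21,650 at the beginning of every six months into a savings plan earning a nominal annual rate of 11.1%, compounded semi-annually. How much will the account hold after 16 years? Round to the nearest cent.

With 2 periods per year: i = 0.0555, n = 32.
Accumulation factor s(32|0.0555) × (1+i) = 88.091696; FV = 21650 × 88.091696 = 1,907,185.2150
(Beginning-of-period payments → annuity-due factor ×(1+i).)

C$1,907,185.22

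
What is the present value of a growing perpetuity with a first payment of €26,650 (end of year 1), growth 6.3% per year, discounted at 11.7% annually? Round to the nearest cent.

€493,518.52

PV = PMT / (i − g) = 26650 / (0.117 − 0.063) = 26650 / 0.054000 = 493,518.5185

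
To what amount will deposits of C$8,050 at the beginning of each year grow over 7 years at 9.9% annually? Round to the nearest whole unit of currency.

C$83,675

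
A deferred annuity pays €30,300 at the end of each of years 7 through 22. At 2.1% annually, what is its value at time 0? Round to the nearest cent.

€360,313.49

Value one period before first payment (t=6): 30300 × [1 − (1+0.021)^(−16)] / 0.021 = 30300 × 13.470768 = 408,164.2634
PV₀ = 408,164.2634 / (1+0.021)^6 = 408,164.2634 / 1.132803 = 360,313.4924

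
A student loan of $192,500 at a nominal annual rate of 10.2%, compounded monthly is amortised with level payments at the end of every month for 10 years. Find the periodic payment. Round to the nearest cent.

$2,565.27

With 12 periods per year: i = 0.0085, n = 120.
PMT = 192500 / ( [1 − (1+0.0085)^(−120)] / 0.0085 ) = 192500 / 75.040862 = 2,565.2690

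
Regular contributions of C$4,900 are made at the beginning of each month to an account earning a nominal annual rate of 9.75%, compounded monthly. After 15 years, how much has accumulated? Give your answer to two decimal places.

Periodic rate i = 0.0975/12 = 0.008125; n = 15 × 12 = 180 periods.
Accumulation factor s(180|0.008125) × (1+i) = 408.374837; FV = 4900 × 408.374837 = 2,001,036.7016
(annuity-due: payments at period start, so ×(1+i).)

C$2,001,036.70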